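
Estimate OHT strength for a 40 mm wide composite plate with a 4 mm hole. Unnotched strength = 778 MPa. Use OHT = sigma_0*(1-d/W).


OHT = sigma_0*(1-d/W) = 778*(1-4/40) = 700.2 MPa

700.2 MPa


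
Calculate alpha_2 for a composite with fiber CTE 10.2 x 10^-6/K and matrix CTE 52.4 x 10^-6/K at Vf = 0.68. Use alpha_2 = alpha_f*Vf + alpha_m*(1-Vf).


alpha_2 = alpha_f*Vf + alpha_m*(1-Vf) = 10.2*0.68 + 52.4*0.32 = 23.7 x 10^-6/K

23.7 x 10^-6/K


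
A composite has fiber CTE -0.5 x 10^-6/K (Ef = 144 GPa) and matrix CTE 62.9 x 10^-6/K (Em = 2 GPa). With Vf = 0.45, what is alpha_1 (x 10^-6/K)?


E1 = Ef*Vf + Em*(1-Vf) = 65.9
alpha_1 = (alpha_f*Ef*Vf + alpha_m*Em*(1-Vf))/E1 = 0.56 x 10^-6/K

0.56 x 10^-6/K


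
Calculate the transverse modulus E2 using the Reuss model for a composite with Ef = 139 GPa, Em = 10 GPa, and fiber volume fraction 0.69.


1/E2 = Vf/Ef + (1-Vf)/Em = 0.69/139 + 0.31/10
E2 = 27.81 GPa

27.81 GPa


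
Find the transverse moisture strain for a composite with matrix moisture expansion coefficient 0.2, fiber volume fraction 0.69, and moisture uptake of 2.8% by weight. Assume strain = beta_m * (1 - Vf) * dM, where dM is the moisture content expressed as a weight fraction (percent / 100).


dM = 2.8/100 = 0.028
strain = beta_m * (1-Vf) * dM = 0.2 * 0.31 * 0.028 = 0.001736

0.001736


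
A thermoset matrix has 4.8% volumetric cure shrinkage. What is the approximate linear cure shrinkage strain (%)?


Linear shrinkage ≈ vol_shrink/3 = 4.8/3 = 1.6%

1.6%


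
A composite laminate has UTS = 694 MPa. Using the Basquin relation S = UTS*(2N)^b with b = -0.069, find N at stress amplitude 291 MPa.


N = 0.5 * (S/UTS)^(1/b) = 0.5 * (291/694)^(1/-0.069) = 147740.2132 cycles

147740.2132 cycles


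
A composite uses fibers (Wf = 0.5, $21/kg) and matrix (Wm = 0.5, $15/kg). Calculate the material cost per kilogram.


Cost = cost_f*Wf + cost_m*Wm = 21*0.5 + 15*0.5 = $18.0/kg

$18.0/kg


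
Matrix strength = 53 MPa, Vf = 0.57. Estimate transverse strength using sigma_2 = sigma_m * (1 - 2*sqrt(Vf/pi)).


factor = 1 - 2*sqrt(0.57/pi) = 0.1481
sigma_2 = 53 * 0.1481 = 7.85 MPa

7.85 MPa


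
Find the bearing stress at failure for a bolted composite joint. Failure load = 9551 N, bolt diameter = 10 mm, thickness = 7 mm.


sigma_br = F/(d*h) = 9551/(10*7) = 136.4 MPa

136.4 MPa


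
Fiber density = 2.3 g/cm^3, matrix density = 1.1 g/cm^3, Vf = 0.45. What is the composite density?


rho_c = rho_f*Vf + rho_m*(1-Vf) = 2.3*0.45 + 1.1*0.55 = 1.64 g/cm^3

1.64 g/cm^3


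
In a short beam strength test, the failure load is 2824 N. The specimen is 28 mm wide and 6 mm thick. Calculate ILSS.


ILSS = 3F/(4bh) = 3*2824/(4*28*6) = 12.61 MPa

12.61 MPa


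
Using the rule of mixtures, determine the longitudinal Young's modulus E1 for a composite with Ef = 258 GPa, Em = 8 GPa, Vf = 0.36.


E1 = Ef*Vf + Em*(1-Vf) = 258*0.36 + 8*0.64 = 98.0 GPa

98.0 GPa


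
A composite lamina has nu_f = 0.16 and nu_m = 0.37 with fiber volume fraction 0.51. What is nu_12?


nu_12 = nu_f*Vf + nu_m*(1-Vf) = 0.16*0.51 + 0.37*0.49 = 0.2629

0.2629


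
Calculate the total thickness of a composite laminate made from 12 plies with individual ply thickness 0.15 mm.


h = n * t_ply = 12 * 0.15 = 1.8 mm

1.8 mm


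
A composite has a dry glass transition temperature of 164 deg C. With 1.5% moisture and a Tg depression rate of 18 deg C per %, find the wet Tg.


Tg_wet = Tg_dry - k*moisture = 164 - 18*1.5 = 137.0 deg C

137.0 deg C


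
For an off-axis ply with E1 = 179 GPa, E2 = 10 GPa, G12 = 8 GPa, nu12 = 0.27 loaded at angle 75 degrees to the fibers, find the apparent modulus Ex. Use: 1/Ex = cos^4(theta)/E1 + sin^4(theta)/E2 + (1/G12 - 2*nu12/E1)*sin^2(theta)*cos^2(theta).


cos^4(75) = 0.004487, sin^4(75) = 0.870513, sin^2(75)*cos^2(75) = 0.0625
1/G12 - 2*nu12/E1 = 1/8 - 2*0.27/179 = 0.121983 GPa^-1
1/Ex = 0.004487/179 + 0.870513/10 + 0.121983*0.0625 = 0.0947003 GPa^-1
Ex = 10.56 GPa

10.56 GPa


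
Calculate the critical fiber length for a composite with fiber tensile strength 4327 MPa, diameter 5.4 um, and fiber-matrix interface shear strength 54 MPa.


Lc = sigma_f * d / (2 * tau_i) = 4327 * 5.4 / (2 * 54) = 216.4 um

216.4 um


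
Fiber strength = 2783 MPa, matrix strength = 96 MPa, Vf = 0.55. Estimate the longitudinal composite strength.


sigma_1 = sigma_f*Vf + sigma_m*(1-Vf) = 2783*0.55 + 96*0.45 = 1573.9 MPa

1573.9 MPa


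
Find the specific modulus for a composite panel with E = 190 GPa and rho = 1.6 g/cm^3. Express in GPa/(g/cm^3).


Specific stiffness = E/rho = 190/1.6 = 118.8 GPa/(g/cm^3)

118.8 GPa/(g/cm^3)


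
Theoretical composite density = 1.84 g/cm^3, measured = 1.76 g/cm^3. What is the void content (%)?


Void% = (rho_theo - rho_actual)/rho_theo * 100 = (1.84 - 1.76)/1.84 * 100 = 4.35%

4.35%


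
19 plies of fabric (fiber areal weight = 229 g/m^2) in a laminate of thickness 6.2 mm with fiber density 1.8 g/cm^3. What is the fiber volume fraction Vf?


Vf = n * FAW / (rho_f * h * 1000) = 19 * 229 / (1.8 * 6.2 * 1000) = 0.3899

0.3899


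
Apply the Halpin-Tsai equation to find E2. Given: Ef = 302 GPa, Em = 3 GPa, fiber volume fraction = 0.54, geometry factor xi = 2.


eta = (Ef/Em - 1)/(Ef/Em + xi) = (100.6667 - 1)/(100.6667 + 2) = 0.9708
E2 = Em*(1+xi*eta*Vf)/(1-eta*Vf) = 12.92 GPa

12.92 GPa


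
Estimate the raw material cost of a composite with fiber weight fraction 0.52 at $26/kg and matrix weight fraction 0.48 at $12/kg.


Cost = cost_f*Wf + cost_m*Wm = 26*0.52 + 12*0.48 = $19.28/kg

$19.28/kg


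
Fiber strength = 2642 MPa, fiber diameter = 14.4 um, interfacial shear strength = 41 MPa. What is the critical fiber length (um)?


Lc = sigma_f * d / (2 * tau_i) = 2642 * 14.4 / (2 * 41) = 464.0 um

464.0 um


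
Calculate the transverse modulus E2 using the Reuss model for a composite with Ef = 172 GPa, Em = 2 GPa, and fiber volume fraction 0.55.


1/E2 = Vf/Ef + (1-Vf)/Em = 0.55/172 + 0.45/2
E2 = 4.38 GPa

4.38 GPa


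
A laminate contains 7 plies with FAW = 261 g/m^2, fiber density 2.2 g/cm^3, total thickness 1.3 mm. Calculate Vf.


Vf = n * FAW / (rho_f * h * 1000) = 7 * 261 / (2.2 * 1.3 * 1000) = 0.6388

0.6388


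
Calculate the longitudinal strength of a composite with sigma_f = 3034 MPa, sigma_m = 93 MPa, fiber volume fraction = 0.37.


sigma_1 = sigma_f*Vf + sigma_m*(1-Vf) = 3034*0.37 + 93*0.63 = 1181.2 MPa

1181.2 MPa


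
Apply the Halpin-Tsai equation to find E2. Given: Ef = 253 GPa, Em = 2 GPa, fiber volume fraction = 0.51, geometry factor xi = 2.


eta = (Ef/Em - 1)/(Ef/Em + xi) = (126.5 - 1)/(126.5 + 2) = 0.9767
E2 = Em*(1+xi*eta*Vf)/(1-eta*Vf) = 7.95 GPa

7.95 GPa


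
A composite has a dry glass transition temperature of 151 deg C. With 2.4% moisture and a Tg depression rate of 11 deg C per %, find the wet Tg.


Tg_wet = Tg_dry - k*moisture = 151 - 11*2.4 = 124.6 deg C

124.6 deg C


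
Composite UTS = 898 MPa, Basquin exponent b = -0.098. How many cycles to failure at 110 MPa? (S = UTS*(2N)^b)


N = 0.5 * (S/UTS)^(1/b) = 0.5 * (110/898)^(1/-0.098) = 1.0090e+09 cycles

1.0090e+09 cycles


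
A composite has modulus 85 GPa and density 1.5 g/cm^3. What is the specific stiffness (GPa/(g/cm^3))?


Specific stiffness = E/rho = 85/1.5 = 56.7 GPa/(g/cm^3)

56.7 GPa/(g/cm^3)


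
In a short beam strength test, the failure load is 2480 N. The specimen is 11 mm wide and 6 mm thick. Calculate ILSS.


ILSS = 3F/(4bh) = 3*2480/(4*11*6) = 28.18 MPa

28.18 MPa


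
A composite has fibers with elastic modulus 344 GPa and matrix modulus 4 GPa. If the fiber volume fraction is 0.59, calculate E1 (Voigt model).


E1 = Ef*Vf + Em*(1-Vf) = 344*0.59 + 4*0.41 = 204.6 GPa

204.6 GPa


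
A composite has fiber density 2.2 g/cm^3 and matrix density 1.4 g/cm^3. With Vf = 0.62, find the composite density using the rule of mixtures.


rho_c = rho_f*Vf + rho_m*(1-Vf) = 2.2*0.62 + 1.4*0.38 = 1.896 g/cm^3

1.896 g/cm^3


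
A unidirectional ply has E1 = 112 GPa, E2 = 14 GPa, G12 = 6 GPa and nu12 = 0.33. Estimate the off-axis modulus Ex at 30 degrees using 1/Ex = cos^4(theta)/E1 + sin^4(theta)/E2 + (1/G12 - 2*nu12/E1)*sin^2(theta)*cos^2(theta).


cos^4(30) = 0.5625, sin^4(30) = 0.0625, sin^2(30)*cos^2(30) = 0.1875
1/G12 - 2*nu12/E1 = 1/6 - 2*0.33/112 = 0.160774 GPa^-1
1/Ex = 0.5625/112 + 0.0625/14 + 0.160774*0.1875 = 0.0396317 GPa^-1
Ex = 25.23 GPa

25.23 GPa


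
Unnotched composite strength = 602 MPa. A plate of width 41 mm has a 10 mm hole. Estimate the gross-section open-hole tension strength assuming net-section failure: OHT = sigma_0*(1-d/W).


OHT = sigma_0*(1-d/W) = 602*(1-10/41) = 455.2 MPa

455.2 MPa


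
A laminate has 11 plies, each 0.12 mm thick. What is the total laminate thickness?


h = n * t_ply = 11 * 0.12 = 1.32 mm

1.32 mm


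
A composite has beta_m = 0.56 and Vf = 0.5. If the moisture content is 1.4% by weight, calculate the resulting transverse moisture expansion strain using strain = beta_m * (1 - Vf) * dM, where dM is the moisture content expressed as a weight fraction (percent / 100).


dM = 1.4/100 = 0.014
strain = beta_m * (1-Vf) * dM = 0.56 * 0.5 * 0.014 = 0.00392

0.00392


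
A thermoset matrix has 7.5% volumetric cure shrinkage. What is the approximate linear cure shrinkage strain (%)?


Linear shrinkage ≈ vol_shrink/3 = 7.5/3 = 2.5%

2.5%


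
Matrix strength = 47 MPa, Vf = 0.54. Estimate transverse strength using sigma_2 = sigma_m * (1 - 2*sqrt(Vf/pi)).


factor = 1 - 2*sqrt(0.54/pi) = 0.1708
sigma_2 = 47 * 0.1708 = 8.03 MPa

8.03 MPa


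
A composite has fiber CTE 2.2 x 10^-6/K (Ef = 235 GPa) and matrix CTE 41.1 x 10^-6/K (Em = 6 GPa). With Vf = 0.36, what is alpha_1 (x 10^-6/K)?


E1 = Ef*Vf + Em*(1-Vf) = 88.44
alpha_1 = (alpha_f*Ef*Vf + alpha_m*Em*(1-Vf))/E1 = 3.89 x 10^-6/K

3.89 x 10^-6/K


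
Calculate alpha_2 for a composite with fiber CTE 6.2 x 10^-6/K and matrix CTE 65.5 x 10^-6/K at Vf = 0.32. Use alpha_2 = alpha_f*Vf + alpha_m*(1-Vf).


alpha_2 = alpha_f*Vf + alpha_m*(1-Vf) = 6.2*0.32 + 65.5*0.68 = 46.5 x 10^-6/K

46.5 x 10^-6/K


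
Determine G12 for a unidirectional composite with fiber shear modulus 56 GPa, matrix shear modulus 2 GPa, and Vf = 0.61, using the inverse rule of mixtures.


1/G12 = Vf/Gf + (1-Vf)/Gm = 0.61/56 + 0.39/2
G12 = 4.86 GPa

4.86 GPa


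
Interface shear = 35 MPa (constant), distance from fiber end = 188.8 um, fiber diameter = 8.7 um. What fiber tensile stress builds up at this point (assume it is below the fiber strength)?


Force balance: sigma_f * (pi*d^2/4) = tau * (pi*d) * x  ->  sigma_f = 4 * tau * x / d
sigma_f = 4 * 35 * 188.8 / 8.7 = 3038.2 MPa

3038.2 MPa


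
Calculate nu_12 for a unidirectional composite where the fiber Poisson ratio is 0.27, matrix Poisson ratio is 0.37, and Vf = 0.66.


nu_12 = nu_f*Vf + nu_m*(1-Vf) = 0.27*0.66 + 0.37*0.34 = 0.304

0.304


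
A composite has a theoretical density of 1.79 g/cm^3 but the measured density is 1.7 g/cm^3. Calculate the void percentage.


Void% = (rho_theo - rho_actual)/rho_theo * 100 = (1.79 - 1.7)/1.79 * 100 = 5.03%

5.03%


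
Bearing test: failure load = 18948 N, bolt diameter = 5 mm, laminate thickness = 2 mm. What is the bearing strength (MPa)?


sigma_br = F/(d*h) = 18948/(5*2) = 1894.8 MPa

1894.8 MPa


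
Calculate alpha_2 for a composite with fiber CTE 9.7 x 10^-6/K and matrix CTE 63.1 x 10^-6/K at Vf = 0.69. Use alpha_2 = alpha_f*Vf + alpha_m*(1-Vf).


alpha_2 = alpha_f*Vf + alpha_m*(1-Vf) = 9.7*0.69 + 63.1*0.31 = 26.3 x 10^-6/K

26.3 x 10^-6/K


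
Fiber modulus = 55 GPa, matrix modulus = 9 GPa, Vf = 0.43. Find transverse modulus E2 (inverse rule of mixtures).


1/E2 = Vf/Ef + (1-Vf)/Em = 0.43/55 + 0.57/9
E2 = 14.05 GPa

14.05 GPa


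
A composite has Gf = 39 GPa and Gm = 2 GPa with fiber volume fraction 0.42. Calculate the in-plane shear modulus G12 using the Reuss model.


1/G12 = Vf/Gf + (1-Vf)/Gm = 0.42/39 + 0.58/2
G12 = 3.32 GPa

3.32 GPa


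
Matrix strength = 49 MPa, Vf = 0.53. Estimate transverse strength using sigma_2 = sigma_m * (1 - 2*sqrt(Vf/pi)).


factor = 1 - 2*sqrt(0.53/pi) = 0.1785
sigma_2 = 49 * 0.1785 = 8.75 MPa

8.75 MPa


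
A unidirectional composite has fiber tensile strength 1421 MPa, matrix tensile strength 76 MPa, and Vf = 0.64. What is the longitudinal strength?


sigma_1 = sigma_f*Vf + sigma_m*(1-Vf) = 1421*0.64 + 76*0.36 = 936.8 MPa

936.8 MPa


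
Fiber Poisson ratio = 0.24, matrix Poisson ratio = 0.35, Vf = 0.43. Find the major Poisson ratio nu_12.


nu_12 = nu_f*Vf + nu_m*(1-Vf) = 0.24*0.43 + 0.35*0.57 = 0.3027

0.3027


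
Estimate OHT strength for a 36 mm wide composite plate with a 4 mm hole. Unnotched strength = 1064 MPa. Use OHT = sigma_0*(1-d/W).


OHT = sigma_0*(1-d/W) = 1064*(1-4/36) = 945.8 MPa

945.8 MPa


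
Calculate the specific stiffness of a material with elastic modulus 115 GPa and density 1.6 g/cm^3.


Specific stiffness = E/rho = 115/1.6 = 71.9 GPa/(g/cm^3)

71.9 GPa/(g/cm^3)


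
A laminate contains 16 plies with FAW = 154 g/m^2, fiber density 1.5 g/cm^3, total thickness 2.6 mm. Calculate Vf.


Vf = n * FAW / (rho_f * h * 1000) = 16 * 154 / (1.5 * 2.6 * 1000) = 0.6318

0.6318


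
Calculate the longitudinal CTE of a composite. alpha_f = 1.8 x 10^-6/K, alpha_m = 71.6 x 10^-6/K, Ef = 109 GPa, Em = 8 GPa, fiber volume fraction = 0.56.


E1 = Ef*Vf + Em*(1-Vf) = 64.56
alpha_1 = (alpha_f*Ef*Vf + alpha_m*Em*(1-Vf))/E1 = 5.61 x 10^-6/K

5.61 x 10^-6/K


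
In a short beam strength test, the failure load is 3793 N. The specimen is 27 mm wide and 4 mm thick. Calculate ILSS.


ILSS = 3F/(4bh) = 3*3793/(4*27*4) = 26.34 MPa

26.34 MPa


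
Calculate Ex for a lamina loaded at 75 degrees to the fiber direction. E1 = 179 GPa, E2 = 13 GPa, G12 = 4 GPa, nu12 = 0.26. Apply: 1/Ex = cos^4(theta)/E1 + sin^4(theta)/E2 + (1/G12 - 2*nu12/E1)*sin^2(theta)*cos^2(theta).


cos^4(75) = 0.004487, sin^4(75) = 0.870513, sin^2(75)*cos^2(75) = 0.0625
1/G12 - 2*nu12/E1 = 1/4 - 2*0.26/179 = 0.247095 GPa^-1
1/Ex = 0.004487/179 + 0.870513/13 + 0.247095*0.0625 = 0.082431 GPa^-1
Ex = 12.13 GPa

12.13 GPa


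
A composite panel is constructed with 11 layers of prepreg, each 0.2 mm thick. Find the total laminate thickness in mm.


h = n * t_ply = 11 * 0.2 = 2.2 mm

2.2 mm


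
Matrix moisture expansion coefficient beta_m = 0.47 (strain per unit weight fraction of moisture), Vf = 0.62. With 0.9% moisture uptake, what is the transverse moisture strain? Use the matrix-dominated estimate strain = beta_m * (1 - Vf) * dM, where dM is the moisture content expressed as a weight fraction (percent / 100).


dM = 0.9/100 = 0.009
strain = beta_m * (1-Vf) * dM = 0.47 * 0.38 * 0.009 = 0.0016074

0.0016074


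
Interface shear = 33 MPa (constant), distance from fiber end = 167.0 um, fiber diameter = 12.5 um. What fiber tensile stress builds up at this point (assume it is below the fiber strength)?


Force balance: sigma_f * (pi*d^2/4) = tau * (pi*d) * x  ->  sigma_f = 4 * tau * x / d
sigma_f = 4 * 33 * 167.0 / 12.5 = 1763.5 MPa

1763.5 MPa


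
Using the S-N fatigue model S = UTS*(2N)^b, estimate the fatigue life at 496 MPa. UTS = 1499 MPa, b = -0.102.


N = 0.5 * (S/UTS)^(1/b) = 0.5 * (496/1499)^(1/-0.102) = 25585.2217 cycles

25585.2217 cycles


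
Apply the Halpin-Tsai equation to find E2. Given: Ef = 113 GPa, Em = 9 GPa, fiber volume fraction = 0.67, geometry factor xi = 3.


eta = (Ef/Em - 1)/(Ef/Em + xi) = (12.5556 - 1)/(12.5556 + 3) = 0.7429
E2 = Em*(1+xi*eta*Vf)/(1-eta*Vf) = 44.67 GPa

44.67 GPa


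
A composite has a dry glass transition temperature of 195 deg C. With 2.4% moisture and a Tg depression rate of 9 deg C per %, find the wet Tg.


Tg_wet = Tg_dry - k*moisture = 195 - 9*2.4 = 173.4 deg C

173.4 deg C


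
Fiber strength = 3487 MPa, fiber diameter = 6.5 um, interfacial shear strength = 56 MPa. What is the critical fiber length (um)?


Lc = sigma_f * d / (2 * tau_i) = 3487 * 6.5 / (2 * 56) = 202.4 um

202.4 um


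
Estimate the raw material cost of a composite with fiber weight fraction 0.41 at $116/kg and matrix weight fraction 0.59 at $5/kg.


Cost = cost_f*Wf + cost_m*Wm = 116*0.41 + 5*0.59 = $50.51/kg

$50.51/kg


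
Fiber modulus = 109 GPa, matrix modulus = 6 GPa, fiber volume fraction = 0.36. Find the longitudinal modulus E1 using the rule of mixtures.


E1 = Ef*Vf + Em*(1-Vf) = 109*0.36 + 6*0.64 = 43.08 GPa

43.08 GPa


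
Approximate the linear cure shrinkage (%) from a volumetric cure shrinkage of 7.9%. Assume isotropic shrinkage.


Linear shrinkage ≈ vol_shrink/3 = 7.9/3 = 2.633%

2.633%


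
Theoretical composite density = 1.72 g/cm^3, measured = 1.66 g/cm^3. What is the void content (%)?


Void% = (rho_theo - rho_actual)/rho_theo * 100 = (1.72 - 1.66)/1.72 * 100 = 3.49%

3.49%


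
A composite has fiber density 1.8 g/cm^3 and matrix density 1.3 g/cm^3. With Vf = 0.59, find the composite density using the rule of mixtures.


rho_c = rho_f*Vf + rho_m*(1-Vf) = 1.8*0.59 + 1.3*0.41 = 1.595 g/cm^3

1.595 g/cm^3


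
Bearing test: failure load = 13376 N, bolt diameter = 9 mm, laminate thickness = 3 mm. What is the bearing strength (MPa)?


sigma_br = F/(d*h) = 13376/(9*3) = 495.4 MPa

495.4 MPa


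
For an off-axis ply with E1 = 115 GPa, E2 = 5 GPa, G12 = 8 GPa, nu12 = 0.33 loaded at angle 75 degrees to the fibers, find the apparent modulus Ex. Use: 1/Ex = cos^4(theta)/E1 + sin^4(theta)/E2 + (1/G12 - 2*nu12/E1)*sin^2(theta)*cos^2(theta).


cos^4(75) = 0.004487, sin^4(75) = 0.870513, sin^2(75)*cos^2(75) = 0.0625
1/G12 - 2*nu12/E1 = 1/8 - 2*0.33/115 = 0.119261 GPa^-1
1/Ex = 0.004487/115 + 0.870513/5 + 0.119261*0.0625 = 0.1815954 GPa^-1
Ex = 5.51 GPa

5.51 GPa


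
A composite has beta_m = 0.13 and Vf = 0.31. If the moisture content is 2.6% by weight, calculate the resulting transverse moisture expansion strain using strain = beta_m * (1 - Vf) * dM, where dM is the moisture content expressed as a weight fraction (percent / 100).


dM = 2.6/100 = 0.026
strain = beta_m * (1-Vf) * dM = 0.13 * 0.69 * 0.026 = 0.0023322

0.0023322


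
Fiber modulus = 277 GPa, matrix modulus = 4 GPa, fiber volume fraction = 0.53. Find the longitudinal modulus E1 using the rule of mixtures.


E1 = Ef*Vf + Em*(1-Vf) = 277*0.53 + 4*0.47 = 148.69 GPa

148.69 GPa


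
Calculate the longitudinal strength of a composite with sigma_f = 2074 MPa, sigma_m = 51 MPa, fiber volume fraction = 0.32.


sigma_1 = sigma_f*Vf + sigma_m*(1-Vf) = 2074*0.32 + 51*0.68 = 698.4 MPa

698.4 MPa


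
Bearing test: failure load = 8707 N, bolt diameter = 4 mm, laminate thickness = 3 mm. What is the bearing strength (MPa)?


sigma_br = F/(d*h) = 8707/(4*3) = 725.6 MPa

725.6 MPa


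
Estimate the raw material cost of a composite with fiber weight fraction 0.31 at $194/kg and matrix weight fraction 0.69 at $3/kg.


Cost = cost_f*Wf + cost_m*Wm = 194*0.31 + 3*0.69 = $62.21/kg

$62.21/kg


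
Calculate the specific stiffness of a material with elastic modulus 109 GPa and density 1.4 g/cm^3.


Specific stiffness = E/rho = 109/1.4 = 77.9 GPa/(g/cm^3)

77.9 GPa/(g/cm^3)


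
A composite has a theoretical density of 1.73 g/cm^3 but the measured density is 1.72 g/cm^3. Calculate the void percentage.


Void% = (rho_theo - rho_actual)/rho_theo * 100 = (1.73 - 1.72)/1.73 * 100 = 0.58%

0.58%


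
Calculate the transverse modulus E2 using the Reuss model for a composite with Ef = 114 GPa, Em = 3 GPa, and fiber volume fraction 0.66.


1/E2 = Vf/Ef + (1-Vf)/Em = 0.66/114 + 0.34/3
E2 = 8.39 GPa

8.39 GPa


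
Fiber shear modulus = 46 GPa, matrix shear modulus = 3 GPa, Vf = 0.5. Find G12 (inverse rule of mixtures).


1/G12 = Vf/Gf + (1-Vf)/Gm = 0.5/46 + 0.5/3
G12 = 5.63 GPa

5.63 GPa


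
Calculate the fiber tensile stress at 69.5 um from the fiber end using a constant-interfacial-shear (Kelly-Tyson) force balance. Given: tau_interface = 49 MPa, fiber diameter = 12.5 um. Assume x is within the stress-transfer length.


Force balance: sigma_f * (pi*d^2/4) = tau * (pi*d) * x  ->  sigma_f = 4 * tau * x / d
sigma_f = 4 * 49 * 69.5 / 12.5 = 1089.8 MPa

1089.8 MPa


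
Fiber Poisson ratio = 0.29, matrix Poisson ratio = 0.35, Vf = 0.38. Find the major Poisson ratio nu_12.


nu_12 = nu_f*Vf + nu_m*(1-Vf) = 0.29*0.38 + 0.35*0.62 = 0.3272

0.3272


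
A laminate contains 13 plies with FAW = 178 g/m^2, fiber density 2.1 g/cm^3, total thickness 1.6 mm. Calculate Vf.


Vf = n * FAW / (rho_f * h * 1000) = 13 * 178 / (2.1 * 1.6 * 1000) = 0.6887

0.6887


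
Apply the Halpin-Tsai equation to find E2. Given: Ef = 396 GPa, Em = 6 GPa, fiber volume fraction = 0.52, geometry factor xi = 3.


eta = (Ef/Em - 1)/(Ef/Em + xi) = (66.0 - 1)/(66.0 + 3) = 0.942
E2 = Em*(1+xi*eta*Vf)/(1-eta*Vf) = 29.05 GPa

29.05 GPa


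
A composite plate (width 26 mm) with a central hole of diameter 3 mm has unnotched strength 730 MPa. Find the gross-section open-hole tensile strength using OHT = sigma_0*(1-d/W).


OHT = sigma_0*(1-d/W) = 730*(1-3/26) = 645.8 MPa

645.8 MPa


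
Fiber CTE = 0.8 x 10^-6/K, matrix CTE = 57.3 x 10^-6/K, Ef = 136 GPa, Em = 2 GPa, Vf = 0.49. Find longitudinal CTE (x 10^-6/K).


E1 = Ef*Vf + Em*(1-Vf) = 67.66
alpha_1 = (alpha_f*Ef*Vf + alpha_m*Em*(1-Vf))/E1 = 1.65 x 10^-6/K

1.65 x 10^-6/K


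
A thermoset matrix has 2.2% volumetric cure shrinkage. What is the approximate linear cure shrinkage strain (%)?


Linear shrinkage ≈ vol_shrink/3 = 2.2/3 = 0.733%

0.733%


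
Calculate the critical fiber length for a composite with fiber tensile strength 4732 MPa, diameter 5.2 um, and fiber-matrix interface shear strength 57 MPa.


Lc = sigma_f * d / (2 * tau_i) = 4732 * 5.2 / (2 * 57) = 215.8 um

215.8 um


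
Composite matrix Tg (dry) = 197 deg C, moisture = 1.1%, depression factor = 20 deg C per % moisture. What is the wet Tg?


Tg_wet = Tg_dry - k*moisture = 197 - 20*1.1 = 175.0 deg C

175.0 deg C


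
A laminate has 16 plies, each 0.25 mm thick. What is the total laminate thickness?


h = n * t_ply = 16 * 0.25 = 4.0 mm

4.0 mm


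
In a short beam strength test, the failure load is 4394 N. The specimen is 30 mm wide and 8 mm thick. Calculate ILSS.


ILSS = 3F/(4bh) = 3*4394/(4*30*8) = 13.73 MPa

13.73 MPa


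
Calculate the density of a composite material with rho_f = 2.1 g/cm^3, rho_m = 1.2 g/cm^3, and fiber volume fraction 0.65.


rho_c = rho_f*Vf + rho_m*(1-Vf) = 2.1*0.65 + 1.2*0.35 = 1.785 g/cm^3

1.785 g/cm^3


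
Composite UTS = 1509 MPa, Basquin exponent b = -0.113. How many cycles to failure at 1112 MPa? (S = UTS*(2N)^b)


N = 0.5 * (S/UTS)^(1/b) = 0.5 * (1112/1509)^(1/-0.113) = 7.4522 cycles

7.4522 cycles


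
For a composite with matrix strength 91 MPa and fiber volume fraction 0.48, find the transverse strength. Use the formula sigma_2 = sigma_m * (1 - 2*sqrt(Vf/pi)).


factor = 1 - 2*sqrt(0.48/pi) = 0.2182
sigma_2 = 91 * 0.2182 = 19.86 MPa

19.86 MPa


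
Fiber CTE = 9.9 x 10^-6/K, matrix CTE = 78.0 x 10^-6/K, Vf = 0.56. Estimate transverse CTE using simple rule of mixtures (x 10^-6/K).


alpha_2 = alpha_f*Vf + alpha_m*(1-Vf) = 9.9*0.56 + 78.0*0.44 = 39.9 x 10^-6/K

39.9 x 10^-6/K


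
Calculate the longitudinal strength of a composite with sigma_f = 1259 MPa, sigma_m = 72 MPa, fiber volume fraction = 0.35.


sigma_1 = sigma_f*Vf + sigma_m*(1-Vf) = 1259*0.35 + 72*0.65 = 487.5 MPa

487.5 MPa


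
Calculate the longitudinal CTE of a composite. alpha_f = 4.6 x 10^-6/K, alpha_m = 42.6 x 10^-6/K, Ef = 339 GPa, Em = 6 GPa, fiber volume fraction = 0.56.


E1 = Ef*Vf + Em*(1-Vf) = 192.48
alpha_1 = (alpha_f*Ef*Vf + alpha_m*Em*(1-Vf))/E1 = 5.12 x 10^-6/K

5.12 x 10^-6/K


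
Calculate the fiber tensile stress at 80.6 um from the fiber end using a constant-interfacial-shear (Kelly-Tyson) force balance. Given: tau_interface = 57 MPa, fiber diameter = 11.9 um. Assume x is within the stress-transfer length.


Force balance: sigma_f * (pi*d^2/4) = tau * (pi*d) * x  ->  sigma_f = 4 * tau * x / d
sigma_f = 4 * 57 * 80.6 / 11.9 = 1544.3 MPa

1544.3 MPa


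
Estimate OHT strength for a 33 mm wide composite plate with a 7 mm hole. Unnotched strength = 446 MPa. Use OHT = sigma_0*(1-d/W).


OHT = sigma_0*(1-d/W) = 446*(1-7/33) = 351.4 MPa

351.4 MPa


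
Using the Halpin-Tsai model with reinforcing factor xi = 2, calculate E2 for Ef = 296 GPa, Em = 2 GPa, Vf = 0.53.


eta = (Ef/Em - 1)/(Ef/Em + xi) = (148.0 - 1)/(148.0 + 2) = 0.98
E2 = Em*(1+xi*eta*Vf)/(1-eta*Vf) = 8.48 GPa

8.48 GPa


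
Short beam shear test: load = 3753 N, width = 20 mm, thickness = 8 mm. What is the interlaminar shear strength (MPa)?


ILSS = 3F/(4bh) = 3*3753/(4*20*8) = 17.59 MPa

17.59 MPa


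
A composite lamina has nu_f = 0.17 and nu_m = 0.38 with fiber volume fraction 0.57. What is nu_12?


nu_12 = nu_f*Vf + nu_m*(1-Vf) = 0.17*0.57 + 0.38*0.43 = 0.2603

0.2603


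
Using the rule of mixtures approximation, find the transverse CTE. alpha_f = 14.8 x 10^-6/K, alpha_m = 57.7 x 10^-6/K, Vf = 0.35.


alpha_2 = alpha_f*Vf + alpha_m*(1-Vf) = 14.8*0.35 + 57.7*0.65 = 42.7 x 10^-6/K

42.7 x 10^-6/K


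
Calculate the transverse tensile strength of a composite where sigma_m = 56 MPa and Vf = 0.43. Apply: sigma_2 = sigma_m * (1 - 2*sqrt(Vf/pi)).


factor = 1 - 2*sqrt(0.43/pi) = 0.2601
sigma_2 = 56 * 0.2601 = 14.56 MPa

14.56 MPa


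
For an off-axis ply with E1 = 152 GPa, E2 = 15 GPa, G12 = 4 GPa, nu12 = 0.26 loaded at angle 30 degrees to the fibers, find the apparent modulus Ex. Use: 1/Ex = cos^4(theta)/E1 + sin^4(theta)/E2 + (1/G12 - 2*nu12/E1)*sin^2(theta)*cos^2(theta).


cos^4(30) = 0.5625, sin^4(30) = 0.0625, sin^2(30)*cos^2(30) = 0.1875
1/G12 - 2*nu12/E1 = 1/4 - 2*0.26/152 = 0.246579 GPa^-1
1/Ex = 0.5625/152 + 0.0625/15 + 0.246579*0.1875 = 0.0541009 GPa^-1
Ex = 18.48 GPa

18.48 GPa


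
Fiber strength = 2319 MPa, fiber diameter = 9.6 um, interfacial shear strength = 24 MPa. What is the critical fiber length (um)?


Lc = sigma_f * d / (2 * tau_i) = 2319 * 9.6 / (2 * 24) = 463.8 um

463.8 um


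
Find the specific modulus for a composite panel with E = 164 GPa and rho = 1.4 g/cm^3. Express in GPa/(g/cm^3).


Specific stiffness = E/rho = 164/1.4 = 117.1 GPa/(g/cm^3)

117.1 GPa/(g/cm^3)


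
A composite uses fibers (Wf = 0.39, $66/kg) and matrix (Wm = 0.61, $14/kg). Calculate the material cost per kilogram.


Cost = cost_f*Wf + cost_m*Wm = 66*0.39 + 14*0.61 = $34.28/kg

$34.28/kg


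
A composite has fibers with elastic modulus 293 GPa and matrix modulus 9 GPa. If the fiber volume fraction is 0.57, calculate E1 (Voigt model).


E1 = Ef*Vf + Em*(1-Vf) = 293*0.57 + 9*0.43 = 170.88 GPa

170.88 GPa


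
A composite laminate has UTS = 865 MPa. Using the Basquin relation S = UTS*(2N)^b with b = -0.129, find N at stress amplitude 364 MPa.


N = 0.5 * (S/UTS)^(1/b) = 0.5 * (364/865)^(1/-0.129) = 410.2396 cycles

410.2396 cycles


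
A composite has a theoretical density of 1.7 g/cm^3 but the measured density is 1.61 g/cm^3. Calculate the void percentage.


Void% = (rho_theo - rho_actual)/rho_theo * 100 = (1.7 - 1.61)/1.7 * 100 = 5.29%

5.29%


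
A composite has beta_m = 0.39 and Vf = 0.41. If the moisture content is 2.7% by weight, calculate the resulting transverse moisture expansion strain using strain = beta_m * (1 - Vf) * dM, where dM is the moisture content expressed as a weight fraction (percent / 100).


dM = 2.7/100 = 0.027
strain = beta_m * (1-Vf) * dM = 0.39 * 0.59 * 0.027 = 0.0062127

0.0062127


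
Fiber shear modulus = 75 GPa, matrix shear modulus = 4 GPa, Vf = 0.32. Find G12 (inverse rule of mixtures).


1/G12 = Vf/Gf + (1-Vf)/Gm = 0.32/75 + 0.68/4
G12 = 5.74 GPa

5.74 GPa


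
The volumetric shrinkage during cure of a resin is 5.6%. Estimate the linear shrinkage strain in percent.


Linear shrinkage ≈ vol_shrink/3 = 5.6/3 = 1.867%

1.867%


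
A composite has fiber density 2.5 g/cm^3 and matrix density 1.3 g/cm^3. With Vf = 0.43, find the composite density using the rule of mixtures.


rho_c = rho_f*Vf + rho_m*(1-Vf) = 2.5*0.43 + 1.3*0.57 = 1.816 g/cm^3

1.816 g/cm^3


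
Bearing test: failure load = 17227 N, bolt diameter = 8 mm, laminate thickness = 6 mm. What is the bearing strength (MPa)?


sigma_br = F/(d*h) = 17227/(8*6) = 358.9 MPa

358.9 MPa


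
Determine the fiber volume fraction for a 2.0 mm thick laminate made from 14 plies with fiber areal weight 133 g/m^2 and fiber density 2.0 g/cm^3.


Vf = n * FAW / (rho_f * h * 1000) = 14 * 133 / (2.0 * 2.0 * 1000) = 0.4655

0.4655


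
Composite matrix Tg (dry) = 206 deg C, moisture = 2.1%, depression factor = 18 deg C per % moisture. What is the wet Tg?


Tg_wet = Tg_dry - k*moisture = 206 - 18*2.1 = 168.2 deg C

168.2 deg C


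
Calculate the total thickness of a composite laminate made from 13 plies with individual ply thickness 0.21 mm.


h = n * t_ply = 13 * 0.21 = 2.73 mm

2.73 mm


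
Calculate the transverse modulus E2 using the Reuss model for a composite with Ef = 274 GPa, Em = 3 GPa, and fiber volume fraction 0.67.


1/E2 = Vf/Ef + (1-Vf)/Em = 0.67/274 + 0.33/3
E2 = 8.89 GPa

8.89 GPa


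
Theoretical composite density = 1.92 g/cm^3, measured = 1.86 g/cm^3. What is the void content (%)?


Void% = (rho_theo - rho_actual)/rho_theo * 100 = (1.92 - 1.86)/1.92 * 100 = 3.13%

3.13%


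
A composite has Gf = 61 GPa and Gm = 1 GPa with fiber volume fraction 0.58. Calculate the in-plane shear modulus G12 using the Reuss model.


1/G12 = Vf/Gf + (1-Vf)/Gm = 0.58/61 + 0.42/1
G12 = 2.33 GPa

2.33 GPa


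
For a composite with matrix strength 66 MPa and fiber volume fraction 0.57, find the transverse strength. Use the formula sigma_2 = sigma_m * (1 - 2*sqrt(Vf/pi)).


factor = 1 - 2*sqrt(0.57/pi) = 0.1481
sigma_2 = 66 * 0.1481 = 9.77 MPa

9.77 MPa


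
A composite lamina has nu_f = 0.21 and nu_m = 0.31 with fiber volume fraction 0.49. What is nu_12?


nu_12 = nu_f*Vf + nu_m*(1-Vf) = 0.21*0.49 + 0.31*0.51 = 0.261

0.261


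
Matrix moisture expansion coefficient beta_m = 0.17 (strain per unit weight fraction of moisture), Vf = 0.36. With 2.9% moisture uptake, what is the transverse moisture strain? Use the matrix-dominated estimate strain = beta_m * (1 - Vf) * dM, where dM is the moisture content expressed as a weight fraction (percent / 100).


dM = 2.9/100 = 0.029
strain = beta_m * (1-Vf) * dM = 0.17 * 0.64 * 0.029 = 0.0031552

0.0031552


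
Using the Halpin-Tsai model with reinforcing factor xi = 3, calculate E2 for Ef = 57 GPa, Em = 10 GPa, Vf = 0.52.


eta = (Ef/Em - 1)/(Ef/Em + xi) = (5.7 - 1)/(5.7 + 3) = 0.5402
E2 = Em*(1+xi*eta*Vf)/(1-eta*Vf) = 25.63 GPa

25.63 GPa


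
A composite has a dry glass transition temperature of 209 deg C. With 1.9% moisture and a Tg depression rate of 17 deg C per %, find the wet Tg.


Tg_wet = Tg_dry - k*moisture = 209 - 17*1.9 = 176.7 deg C

176.7 deg C


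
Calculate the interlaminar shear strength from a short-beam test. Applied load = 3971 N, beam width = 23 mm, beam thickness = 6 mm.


ILSS = 3F/(4bh) = 3*3971/(4*23*6) = 21.58 MPa

21.58 MPa


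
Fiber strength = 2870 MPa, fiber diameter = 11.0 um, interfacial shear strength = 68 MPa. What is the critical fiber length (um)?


Lc = sigma_f * d / (2 * tau_i) = 2870 * 11.0 / (2 * 68) = 232.1 um

232.1 um


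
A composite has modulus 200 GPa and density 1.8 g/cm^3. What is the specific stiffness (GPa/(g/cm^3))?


Specific stiffness = E/rho = 200/1.8 = 111.1 GPa/(g/cm^3)

111.1 GPa/(g/cm^3)


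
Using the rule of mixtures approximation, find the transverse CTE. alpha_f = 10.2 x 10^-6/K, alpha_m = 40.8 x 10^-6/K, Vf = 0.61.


alpha_2 = alpha_f*Vf + alpha_m*(1-Vf) = 10.2*0.61 + 40.8*0.39 = 22.1 x 10^-6/K

22.1 x 10^-6/K


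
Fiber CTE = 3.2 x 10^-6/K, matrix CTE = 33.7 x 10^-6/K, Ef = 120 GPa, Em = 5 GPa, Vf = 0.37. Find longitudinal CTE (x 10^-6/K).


E1 = Ef*Vf + Em*(1-Vf) = 47.55
alpha_1 = (alpha_f*Ef*Vf + alpha_m*Em*(1-Vf))/E1 = 5.22 x 10^-6/K

5.22 x 10^-6/K


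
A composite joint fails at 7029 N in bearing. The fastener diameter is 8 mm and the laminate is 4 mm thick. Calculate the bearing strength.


sigma_br = F/(d*h) = 7029/(8*4) = 219.7 MPa

219.7 MPa


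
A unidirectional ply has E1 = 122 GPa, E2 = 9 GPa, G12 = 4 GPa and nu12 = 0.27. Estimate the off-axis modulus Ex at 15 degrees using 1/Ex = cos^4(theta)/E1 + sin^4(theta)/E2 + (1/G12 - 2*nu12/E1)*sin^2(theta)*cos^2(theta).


cos^4(15) = 0.870513, sin^4(15) = 0.004487, sin^2(15)*cos^2(15) = 0.0625
1/G12 - 2*nu12/E1 = 1/4 - 2*0.27/122 = 0.245574 GPa^-1
1/Ex = 0.870513/122 + 0.004487/9 + 0.245574*0.0625 = 0.0229823 GPa^-1
Ex = 43.51 GPa

43.51 GPa


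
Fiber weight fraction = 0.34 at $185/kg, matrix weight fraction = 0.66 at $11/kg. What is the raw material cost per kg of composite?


Cost = cost_f*Wf + cost_m*Wm = 185*0.34 + 11*0.66 = $70.16/kg

$70.16/kg


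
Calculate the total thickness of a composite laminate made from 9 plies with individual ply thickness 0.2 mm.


h = n * t_ply = 9 * 0.2 = 1.8 mm

1.8 mm


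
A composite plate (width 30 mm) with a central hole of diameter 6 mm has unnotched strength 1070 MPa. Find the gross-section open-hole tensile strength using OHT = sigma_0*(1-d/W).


OHT = sigma_0*(1-d/W) = 1070*(1-6/30) = 856.0 MPa

856.0 MPa


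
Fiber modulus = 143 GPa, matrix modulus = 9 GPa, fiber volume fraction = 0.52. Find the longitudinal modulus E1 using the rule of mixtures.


E1 = Ef*Vf + Em*(1-Vf) = 143*0.52 + 9*0.48 = 78.68 GPa

78.68 GPa


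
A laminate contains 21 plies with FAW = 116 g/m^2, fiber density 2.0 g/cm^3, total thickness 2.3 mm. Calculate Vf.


Vf = n * FAW / (rho_f * h * 1000) = 21 * 116 / (2.0 * 2.3 * 1000) = 0.5296

0.5296


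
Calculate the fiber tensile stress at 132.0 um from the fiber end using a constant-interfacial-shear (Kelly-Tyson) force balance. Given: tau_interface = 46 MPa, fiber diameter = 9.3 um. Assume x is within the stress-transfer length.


Force balance: sigma_f * (pi*d^2/4) = tau * (pi*d) * x  ->  sigma_f = 4 * tau * x / d
sigma_f = 4 * 46 * 132.0 / 9.3 = 2611.6 MPa

2611.6 MPa


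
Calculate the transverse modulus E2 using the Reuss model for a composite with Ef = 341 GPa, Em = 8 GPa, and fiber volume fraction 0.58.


1/E2 = Vf/Ef + (1-Vf)/Em = 0.58/341 + 0.42/8
E2 = 18.45 GPa

18.45 GPa


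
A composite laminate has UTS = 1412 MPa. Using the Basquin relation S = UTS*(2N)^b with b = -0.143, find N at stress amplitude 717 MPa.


N = 0.5 * (S/UTS)^(1/b) = 0.5 * (717/1412)^(1/-0.143) = 57.1637 cycles

57.1637 cycles


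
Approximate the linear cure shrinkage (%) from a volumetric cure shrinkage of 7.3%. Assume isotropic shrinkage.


Linear shrinkage ≈ vol_shrink/3 = 7.3/3 = 2.433%

2.433%


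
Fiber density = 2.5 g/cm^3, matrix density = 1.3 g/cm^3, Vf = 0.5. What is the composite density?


rho_c = rho_f*Vf + rho_m*(1-Vf) = 2.5*0.5 + 1.3*0.5 = 1.9 g/cm^3

1.9 g/cm^3


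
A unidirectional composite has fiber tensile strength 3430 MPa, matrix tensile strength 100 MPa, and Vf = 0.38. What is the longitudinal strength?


sigma_1 = sigma_f*Vf + sigma_m*(1-Vf) = 3430*0.38 + 100*0.62 = 1365.4 MPa

1365.4 MPa


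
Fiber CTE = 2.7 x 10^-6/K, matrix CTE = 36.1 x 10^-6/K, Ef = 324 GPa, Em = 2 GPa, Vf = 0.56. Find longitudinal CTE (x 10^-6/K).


E1 = Ef*Vf + Em*(1-Vf) = 182.32
alpha_1 = (alpha_f*Ef*Vf + alpha_m*Em*(1-Vf))/E1 = 2.86 x 10^-6/K

2.86 x 10^-6/K


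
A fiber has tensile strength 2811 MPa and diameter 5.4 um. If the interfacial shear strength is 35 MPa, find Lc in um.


Lc = sigma_f * d / (2 * tau_i) = 2811 * 5.4 / (2 * 35) = 216.8 um

216.8 um


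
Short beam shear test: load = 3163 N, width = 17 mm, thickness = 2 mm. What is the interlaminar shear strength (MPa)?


ILSS = 3F/(4bh) = 3*3163/(4*17*2) = 69.77 MPa

69.77 MPa


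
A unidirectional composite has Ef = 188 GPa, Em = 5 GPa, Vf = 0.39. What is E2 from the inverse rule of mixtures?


1/E2 = Vf/Ef + (1-Vf)/Em = 0.39/188 + 0.61/5
E2 = 8.06 GPa

8.06 GPa


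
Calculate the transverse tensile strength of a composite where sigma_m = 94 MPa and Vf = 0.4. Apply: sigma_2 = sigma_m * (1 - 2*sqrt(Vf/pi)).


factor = 1 - 2*sqrt(0.4/pi) = 0.2864
sigma_2 = 94 * 0.2864 = 26.92 MPa

26.92 MPa


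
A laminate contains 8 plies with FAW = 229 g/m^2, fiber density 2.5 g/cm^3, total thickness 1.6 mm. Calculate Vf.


Vf = n * FAW / (rho_f * h * 1000) = 8 * 229 / (2.5 * 1.6 * 1000) = 0.458

0.458


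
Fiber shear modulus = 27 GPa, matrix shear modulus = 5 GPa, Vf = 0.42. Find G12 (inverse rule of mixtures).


1/G12 = Vf/Gf + (1-Vf)/Gm = 0.42/27 + 0.58/5
G12 = 7.6 GPa

7.6 GPa


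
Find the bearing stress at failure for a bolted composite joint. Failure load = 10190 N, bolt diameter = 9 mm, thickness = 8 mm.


sigma_br = F/(d*h) = 10190/(9*8) = 141.5 MPa

141.5 MPa


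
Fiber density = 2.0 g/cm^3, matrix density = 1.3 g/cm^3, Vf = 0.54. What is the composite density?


rho_c = rho_f*Vf + rho_m*(1-Vf) = 2.0*0.54 + 1.3*0.46 = 1.678 g/cm^3

1.678 g/cm^3


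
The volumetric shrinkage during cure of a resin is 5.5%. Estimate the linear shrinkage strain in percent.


Linear shrinkage ≈ vol_shrink/3 = 5.5/3 = 1.833%

1.833%


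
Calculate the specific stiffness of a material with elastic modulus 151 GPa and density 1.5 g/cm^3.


Specific stiffness = E/rho = 151/1.5 = 100.7 GPa/(g/cm^3)

100.7 GPa/(g/cm^3)


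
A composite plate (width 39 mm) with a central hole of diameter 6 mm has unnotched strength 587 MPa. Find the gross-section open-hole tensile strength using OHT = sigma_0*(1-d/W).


OHT = sigma_0*(1-d/W) = 587*(1-6/39) = 496.7 MPa

496.7 MPa


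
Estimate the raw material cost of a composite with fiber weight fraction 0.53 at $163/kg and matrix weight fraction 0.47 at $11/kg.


Cost = cost_f*Wf + cost_m*Wm = 163*0.53 + 11*0.47 = $91.56/kg

$91.56/kg


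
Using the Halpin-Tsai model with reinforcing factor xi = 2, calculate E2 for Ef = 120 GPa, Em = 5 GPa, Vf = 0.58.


eta = (Ef/Em - 1)/(Ef/Em + xi) = (24.0 - 1)/(24.0 + 2) = 0.8846
E2 = Em*(1+xi*eta*Vf)/(1-eta*Vf) = 20.81 GPa

20.81 GPa


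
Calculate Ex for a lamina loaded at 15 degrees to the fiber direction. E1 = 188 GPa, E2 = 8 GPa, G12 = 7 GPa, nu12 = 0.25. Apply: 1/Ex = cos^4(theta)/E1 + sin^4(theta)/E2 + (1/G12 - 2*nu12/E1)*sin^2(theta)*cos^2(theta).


cos^4(15) = 0.870513, sin^4(15) = 0.004487, sin^2(15)*cos^2(15) = 0.0625
1/G12 - 2*nu12/E1 = 1/7 - 2*0.25/188 = 0.140198 GPa^-1
1/Ex = 0.870513/188 + 0.004487/8 + 0.140198*0.0625 = 0.0139536 GPa^-1
Ex = 71.67 GPa

71.67 GPa


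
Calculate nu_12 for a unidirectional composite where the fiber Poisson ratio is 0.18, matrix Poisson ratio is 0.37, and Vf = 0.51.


nu_12 = nu_f*Vf + nu_m*(1-Vf) = 0.18*0.51 + 0.37*0.49 = 0.2731

0.2731


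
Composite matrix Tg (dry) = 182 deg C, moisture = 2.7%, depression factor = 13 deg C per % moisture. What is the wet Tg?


Tg_wet = Tg_dry - k*moisture = 182 - 13*2.7 = 146.9 deg C

146.9 deg C


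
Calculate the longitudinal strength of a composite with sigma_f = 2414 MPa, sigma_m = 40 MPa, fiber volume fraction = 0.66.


sigma_1 = sigma_f*Vf + sigma_m*(1-Vf) = 2414*0.66 + 40*0.34 = 1606.8 MPa

1606.8 MPa


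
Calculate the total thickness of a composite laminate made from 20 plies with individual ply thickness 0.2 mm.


h = n * t_ply = 20 * 0.2 = 4.0 mm

4.0 mm


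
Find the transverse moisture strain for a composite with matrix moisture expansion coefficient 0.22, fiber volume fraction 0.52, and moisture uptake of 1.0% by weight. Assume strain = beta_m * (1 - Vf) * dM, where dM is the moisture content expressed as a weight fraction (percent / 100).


dM = 1.0/100 = 0.01
strain = beta_m * (1-Vf) * dM = 0.22 * 0.48 * 0.01 = 0.001056

0.001056
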